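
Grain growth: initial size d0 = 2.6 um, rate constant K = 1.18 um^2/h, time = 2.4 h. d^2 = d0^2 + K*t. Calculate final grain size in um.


d^2 = 2.6^2 + 1.18*2.4 = 9.592
d = sqrt(9.592) = 3.1 um

3.1


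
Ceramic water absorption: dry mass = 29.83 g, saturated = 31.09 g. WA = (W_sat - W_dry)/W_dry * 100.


WA = (31.09 - 29.83) / 29.83 * 100 = 4.22%

4.22


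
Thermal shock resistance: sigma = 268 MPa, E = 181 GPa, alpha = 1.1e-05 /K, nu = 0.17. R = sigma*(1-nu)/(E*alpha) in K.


R = 268*(1-0.17)/(181*1000*1.1e-05) = 112 K

112


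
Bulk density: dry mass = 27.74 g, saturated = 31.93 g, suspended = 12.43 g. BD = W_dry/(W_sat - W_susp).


BD = 27.74 / (31.93 - 12.43) = 27.74 / 19.5 = 1.423 g/cm^3

1.423


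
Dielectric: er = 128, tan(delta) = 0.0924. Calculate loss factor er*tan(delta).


Loss = 128 * 0.0924 = 11.827

11.827


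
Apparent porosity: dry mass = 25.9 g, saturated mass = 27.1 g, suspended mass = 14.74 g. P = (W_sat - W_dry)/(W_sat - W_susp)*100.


P = (27.1 - 25.9) / (27.1 - 14.74) * 100 = 1.2 / 12.36 * 100 = 9.7%

9.7


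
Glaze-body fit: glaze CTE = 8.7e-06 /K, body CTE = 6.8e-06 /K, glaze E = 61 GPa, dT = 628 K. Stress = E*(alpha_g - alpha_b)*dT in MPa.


Stress = 61*1000*(8.7e-06 - 6.8e-06)*628 = 72.8 MPa

72.8


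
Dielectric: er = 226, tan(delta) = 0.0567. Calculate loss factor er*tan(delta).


Loss = 226 * 0.0567 = 12.814

12.814


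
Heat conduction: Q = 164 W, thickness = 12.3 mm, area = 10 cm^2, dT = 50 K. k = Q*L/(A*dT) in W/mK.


k = 164*12.3/1000/(10/10000*50) = 40.34 W/mK

40.34


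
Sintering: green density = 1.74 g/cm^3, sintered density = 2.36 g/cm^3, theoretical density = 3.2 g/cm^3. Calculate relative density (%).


Relative = 2.36 / 3.2 * 100 = 73.8%

73.8


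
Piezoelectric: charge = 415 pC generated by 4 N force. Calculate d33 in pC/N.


d33 = 415 / 4 = 103.8 pC/N

103.8


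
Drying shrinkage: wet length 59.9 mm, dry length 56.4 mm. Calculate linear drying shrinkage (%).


DS = (59.9 - 56.4) / 59.9 * 100 = 5.84%

5.84


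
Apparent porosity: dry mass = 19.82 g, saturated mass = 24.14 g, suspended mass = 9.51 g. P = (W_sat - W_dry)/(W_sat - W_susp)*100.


P = (24.14 - 19.82) / (24.14 - 9.51) * 100 = 4.32 / 14.63 * 100 = 29.5%

29.5


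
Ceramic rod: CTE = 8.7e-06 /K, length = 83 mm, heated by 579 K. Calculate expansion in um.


dL = 8.7e-06 * 83 * 579 * 1000 = 418.096 um

418.096


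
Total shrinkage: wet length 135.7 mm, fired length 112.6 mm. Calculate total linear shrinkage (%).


TS = (135.7 - 112.6) / 135.7 * 100 = 17.02%

17.02


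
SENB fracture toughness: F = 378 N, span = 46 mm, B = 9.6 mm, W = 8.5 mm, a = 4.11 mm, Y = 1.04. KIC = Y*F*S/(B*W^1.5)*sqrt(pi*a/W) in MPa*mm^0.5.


KIC = 1.04*378*46/(9.6*8.5^1.5)*sqrt(pi*4.11/8.5) = 93.68

93.68


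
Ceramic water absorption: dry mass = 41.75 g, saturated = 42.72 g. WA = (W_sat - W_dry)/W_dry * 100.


WA = (42.72 - 41.75) / 41.75 * 100 = 2.32%

2.32


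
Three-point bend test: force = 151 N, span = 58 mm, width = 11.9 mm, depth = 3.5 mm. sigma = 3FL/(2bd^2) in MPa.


sigma = 3*151*58/(2*11.9*3.5^2) = 90.1 MPa

90.1


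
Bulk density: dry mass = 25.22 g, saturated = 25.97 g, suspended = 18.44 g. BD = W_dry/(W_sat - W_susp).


BD = 25.22 / (25.97 - 18.44) = 25.22 / 7.53 = 3.349 g/cm^3

3.349


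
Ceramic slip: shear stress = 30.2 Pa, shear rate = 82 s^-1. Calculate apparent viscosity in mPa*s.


eta = tau/gamma * 1000 = 30.2/82 * 1000 = 368.3 mPa*s

368.3


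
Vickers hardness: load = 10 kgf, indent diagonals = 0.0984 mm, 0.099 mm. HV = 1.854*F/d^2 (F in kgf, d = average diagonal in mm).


d_avg = (0.0984+0.099)/2 = 0.0987 mm
HV = 1.854*10/0.0987^2 = 1903

1903


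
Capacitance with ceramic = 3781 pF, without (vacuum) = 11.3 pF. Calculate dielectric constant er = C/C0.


er = 3781 / 11.3 = 334.6

334.6


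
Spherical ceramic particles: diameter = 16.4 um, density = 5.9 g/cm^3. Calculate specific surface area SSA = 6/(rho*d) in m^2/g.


SSA = 6 / (5.9 * 16.4) = 0.062 m^2/g

0.062


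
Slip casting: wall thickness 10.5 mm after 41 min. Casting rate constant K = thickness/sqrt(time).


K = 10.5 / sqrt(41) = 10.5 / 6.4031 = 1.64 mm/min^0.5

1.64


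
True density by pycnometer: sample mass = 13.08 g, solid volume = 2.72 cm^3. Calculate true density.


TD = 13.08 / 2.72 = 4.809 g/cm^3

4.809


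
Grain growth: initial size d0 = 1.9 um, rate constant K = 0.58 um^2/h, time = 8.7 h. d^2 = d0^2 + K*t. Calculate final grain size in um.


d^2 = 1.9^2 + 0.58*8.7 = 8.656
d = sqrt(8.656) = 2.94 um

2.94


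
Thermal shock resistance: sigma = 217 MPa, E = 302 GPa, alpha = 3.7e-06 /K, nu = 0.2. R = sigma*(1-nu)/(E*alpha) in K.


R = 217*(1-0.2)/(302*1000*3.7e-06) = 155 K

155


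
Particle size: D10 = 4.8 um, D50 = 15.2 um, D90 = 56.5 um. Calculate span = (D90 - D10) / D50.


Span = (56.5 - 4.8) / 15.2 = 51.7 / 15.2 = 3.401

3.401


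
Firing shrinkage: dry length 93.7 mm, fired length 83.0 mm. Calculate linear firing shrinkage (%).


FS = (93.7 - 83.0) / 93.7 * 100 = 11.42%

11.42


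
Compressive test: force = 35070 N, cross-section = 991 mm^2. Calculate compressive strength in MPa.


CS = 35070 / 991 = 35.4 MPa

35.4


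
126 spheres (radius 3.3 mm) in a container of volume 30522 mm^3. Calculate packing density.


V_sphere = 4/3*pi*3.3^3 = 150.5326 mm^3
Total V = 126*150.5326 = 18967.1076 mm^3
PD = 18967.1076 / 30522 = 0.621

0.621


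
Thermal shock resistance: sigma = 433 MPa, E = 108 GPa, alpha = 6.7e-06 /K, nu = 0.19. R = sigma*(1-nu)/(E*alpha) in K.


R = 433*(1-0.19)/(108*1000*6.7e-06) = 485 K

485


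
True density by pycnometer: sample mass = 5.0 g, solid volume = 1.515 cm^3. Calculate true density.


TD = 5.0 / 1.515 = 3.3 g/cm^3

3.3


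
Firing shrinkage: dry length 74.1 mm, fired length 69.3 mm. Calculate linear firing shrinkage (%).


FS = (74.1 - 69.3) / 74.1 * 100 = 6.48%

6.48


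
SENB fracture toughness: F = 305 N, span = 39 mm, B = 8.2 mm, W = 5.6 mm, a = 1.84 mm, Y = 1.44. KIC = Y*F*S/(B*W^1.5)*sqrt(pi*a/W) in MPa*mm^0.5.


KIC = 1.44*305*39/(8.2*5.6^1.5)*sqrt(pi*1.84/5.6) = 160.15

160.15


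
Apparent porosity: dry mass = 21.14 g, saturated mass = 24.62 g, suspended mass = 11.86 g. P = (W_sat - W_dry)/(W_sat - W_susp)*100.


P = (24.62 - 21.14) / (24.62 - 11.86) * 100 = 3.48 / 12.76 * 100 = 27.3%

27.3


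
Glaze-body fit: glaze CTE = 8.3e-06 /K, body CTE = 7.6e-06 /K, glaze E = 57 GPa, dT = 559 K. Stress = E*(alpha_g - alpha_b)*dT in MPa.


Stress = 57*1000*(8.3e-06 - 7.6e-06)*559 = 22.3 MPa

22.3


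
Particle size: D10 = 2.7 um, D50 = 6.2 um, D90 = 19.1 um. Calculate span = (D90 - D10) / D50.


Span = (19.1 - 2.7) / 6.2 = 16.4 / 6.2 = 2.645

2.645


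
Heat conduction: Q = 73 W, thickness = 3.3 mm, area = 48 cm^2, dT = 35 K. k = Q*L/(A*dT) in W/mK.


k = 73*3.3/1000/(48/10000*35) = 1.43 W/mK

1.43


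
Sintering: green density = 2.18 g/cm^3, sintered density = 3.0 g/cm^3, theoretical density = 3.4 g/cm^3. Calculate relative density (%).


Relative = 3.0 / 3.4 * 100 = 88.2%

88.2


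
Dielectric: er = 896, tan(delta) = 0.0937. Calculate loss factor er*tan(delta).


Loss = 896 * 0.0937 = 83.955

83.955


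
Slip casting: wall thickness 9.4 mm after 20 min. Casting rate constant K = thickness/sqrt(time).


K = 9.4 / sqrt(20) = 9.4 / 4.4721 = 2.102 mm/min^0.5

2.102


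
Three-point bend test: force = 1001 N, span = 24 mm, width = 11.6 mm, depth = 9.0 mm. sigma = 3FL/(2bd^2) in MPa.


sigma = 3*1001*24/(2*11.6*9.0^2) = 38.4 MPa

38.4


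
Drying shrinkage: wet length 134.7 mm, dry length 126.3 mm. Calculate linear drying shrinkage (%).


DS = (134.7 - 126.3) / 134.7 * 100 = 6.24%

6.24


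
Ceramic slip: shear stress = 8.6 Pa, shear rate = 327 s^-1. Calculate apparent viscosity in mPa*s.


eta = tau/gamma * 1000 = 8.6/327 * 1000 = 26.3 mPa*s

26.3


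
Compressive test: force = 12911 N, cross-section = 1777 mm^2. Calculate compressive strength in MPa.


CS = 12911 / 1777 = 7.3 MPa

7.3


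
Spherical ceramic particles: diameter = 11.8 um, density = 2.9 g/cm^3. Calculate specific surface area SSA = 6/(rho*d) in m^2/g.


SSA = 6 / (2.9 * 11.8) = 0.175 m^2/g

0.175


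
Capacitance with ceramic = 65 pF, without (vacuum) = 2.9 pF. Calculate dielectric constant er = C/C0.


er = 65 / 2.9 = 22.41

22.41


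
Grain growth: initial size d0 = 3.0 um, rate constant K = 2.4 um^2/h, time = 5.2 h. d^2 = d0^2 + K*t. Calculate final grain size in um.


d^2 = 3.0^2 + 2.4*5.2 = 21.48
d = sqrt(21.48) = 4.63 um

4.63


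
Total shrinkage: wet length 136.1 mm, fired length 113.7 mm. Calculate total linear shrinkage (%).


TS = (136.1 - 113.7) / 136.1 * 100 = 16.46%

16.46


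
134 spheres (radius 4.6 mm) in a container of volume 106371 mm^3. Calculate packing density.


V_sphere = 4/3*pi*4.6^3 = 407.7201 mm^3
Total V = 134*407.7201 = 54634.4934 mm^3
PD = 54634.4934 / 106371 = 0.514

0.514


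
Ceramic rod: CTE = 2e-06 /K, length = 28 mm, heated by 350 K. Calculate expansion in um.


dL = 2e-06 * 28 * 350 * 1000 = 19.6 um

19.6


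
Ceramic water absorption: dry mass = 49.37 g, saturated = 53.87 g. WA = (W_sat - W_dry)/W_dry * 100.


WA = (53.87 - 49.37) / 49.37 * 100 = 9.11%

9.11


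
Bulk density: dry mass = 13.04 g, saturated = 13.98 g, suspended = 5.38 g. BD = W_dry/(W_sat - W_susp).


BD = 13.04 / (13.98 - 5.38) = 13.04 / 8.6 = 1.516 g/cm^3

1.516


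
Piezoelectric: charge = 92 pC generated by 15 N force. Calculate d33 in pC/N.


d33 = 92 / 15 = 6.1 pC/N

6.1


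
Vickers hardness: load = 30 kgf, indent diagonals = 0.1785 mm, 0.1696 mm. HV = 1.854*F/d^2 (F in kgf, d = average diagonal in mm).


d_avg = (0.1785+0.1696)/2 = 0.17405 mm
HV = 1.854*30/0.17405^2 = 1836

1836


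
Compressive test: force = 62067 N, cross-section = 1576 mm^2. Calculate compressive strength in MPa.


CS = 62067 / 1576 = 39.4 MPa

39.4


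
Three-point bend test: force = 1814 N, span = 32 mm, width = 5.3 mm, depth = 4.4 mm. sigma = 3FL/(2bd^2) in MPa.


sigma = 3*1814*32/(2*5.3*4.4^2) = 848.6 MPa

848.6


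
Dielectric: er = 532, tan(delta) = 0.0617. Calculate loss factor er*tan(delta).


Loss = 532 * 0.0617 = 32.824

32.824


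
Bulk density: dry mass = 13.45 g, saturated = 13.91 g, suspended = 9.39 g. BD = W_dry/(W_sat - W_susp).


BD = 13.45 / (13.91 - 9.39) = 13.45 / 4.52 = 2.976 g/cm^3

2.976


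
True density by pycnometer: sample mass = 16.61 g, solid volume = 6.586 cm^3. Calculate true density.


TD = 16.61 / 6.586 = 2.522 g/cm^3

2.522


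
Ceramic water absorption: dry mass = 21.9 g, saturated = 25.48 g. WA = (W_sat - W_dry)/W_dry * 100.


WA = (25.48 - 21.9) / 21.9 * 100 = 16.35%

16.35


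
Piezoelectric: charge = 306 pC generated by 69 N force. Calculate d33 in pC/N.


d33 = 306 / 69 = 4.4 pC/N

4.4


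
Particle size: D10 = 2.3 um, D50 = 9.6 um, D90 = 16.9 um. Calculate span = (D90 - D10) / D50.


Span = (16.9 - 2.3) / 9.6 = 14.6 / 9.6 = 1.521

1.521


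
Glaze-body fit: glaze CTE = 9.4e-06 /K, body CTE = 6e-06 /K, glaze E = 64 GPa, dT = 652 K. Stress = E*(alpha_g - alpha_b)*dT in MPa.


Stress = 64*1000*(9.4e-06 - 6e-06)*652 = 141.9 MPa

141.9


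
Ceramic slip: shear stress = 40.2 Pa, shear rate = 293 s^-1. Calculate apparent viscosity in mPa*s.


eta = tau/gamma * 1000 = 40.2/293 * 1000 = 137.2 mPa*s

137.2


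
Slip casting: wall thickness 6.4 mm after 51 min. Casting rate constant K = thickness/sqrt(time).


K = 6.4 / sqrt(51) = 6.4 / 7.1414 = 0.896 mm/min^0.5

0.896


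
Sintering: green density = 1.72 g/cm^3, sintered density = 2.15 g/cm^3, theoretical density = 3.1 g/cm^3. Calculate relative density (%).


Relative = 2.15 / 3.1 * 100 = 69.4%

69.4


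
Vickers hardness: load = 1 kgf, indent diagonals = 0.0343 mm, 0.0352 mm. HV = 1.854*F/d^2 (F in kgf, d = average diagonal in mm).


d_avg = (0.0343+0.0352)/2 = 0.03475 mm
HV = 1.854*1/0.03475^2 = 1535

1535


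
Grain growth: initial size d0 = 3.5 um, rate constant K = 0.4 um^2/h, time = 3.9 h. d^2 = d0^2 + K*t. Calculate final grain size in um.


d^2 = 3.5^2 + 0.4*3.9 = 13.81
d = sqrt(13.81) = 3.72 um

3.72


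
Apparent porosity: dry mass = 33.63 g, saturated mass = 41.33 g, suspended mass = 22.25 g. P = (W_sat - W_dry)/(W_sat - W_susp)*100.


P = (41.33 - 33.63) / (41.33 - 22.25) * 100 = 7.7 / 19.08 * 100 = 40.4%

40.4


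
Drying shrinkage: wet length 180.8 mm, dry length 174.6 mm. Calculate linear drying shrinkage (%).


DS = (180.8 - 174.6) / 180.8 * 100 = 3.43%

3.43


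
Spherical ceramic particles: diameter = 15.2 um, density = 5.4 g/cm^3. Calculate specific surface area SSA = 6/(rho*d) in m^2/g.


SSA = 6 / (5.4 * 15.2) = 0.073 m^2/g

0.073


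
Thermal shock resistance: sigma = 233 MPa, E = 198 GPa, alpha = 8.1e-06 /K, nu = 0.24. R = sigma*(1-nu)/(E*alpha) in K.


R = 233*(1-0.24)/(198*1000*8.1e-06) = 110 K

110


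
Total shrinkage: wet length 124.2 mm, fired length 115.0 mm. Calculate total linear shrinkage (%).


TS = (124.2 - 115.0) / 124.2 * 100 = 7.41%

7.41


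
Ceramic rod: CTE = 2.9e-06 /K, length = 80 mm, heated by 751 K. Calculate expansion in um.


dL = 2.9e-06 * 80 * 751 * 1000 = 174.232 um

174.232


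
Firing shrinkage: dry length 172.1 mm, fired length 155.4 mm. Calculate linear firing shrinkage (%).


FS = (172.1 - 155.4) / 172.1 * 100 = 9.7%

9.7


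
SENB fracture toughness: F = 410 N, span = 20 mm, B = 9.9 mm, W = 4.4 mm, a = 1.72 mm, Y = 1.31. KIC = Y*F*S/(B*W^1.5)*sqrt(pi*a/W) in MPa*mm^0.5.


KIC = 1.31*410*20/(9.9*4.4^1.5)*sqrt(pi*1.72/4.4) = 130.28

130.28


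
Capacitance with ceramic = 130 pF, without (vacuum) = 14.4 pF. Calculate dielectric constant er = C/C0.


er = 130 / 14.4 = 9.03

9.03


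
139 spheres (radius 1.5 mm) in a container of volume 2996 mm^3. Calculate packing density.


V_sphere = 4/3*pi*1.5^3 = 14.1372 mm^3
Total V = 139*14.1372 = 1965.0708 mm^3
PD = 1965.0708 / 2996 = 0.656

0.656


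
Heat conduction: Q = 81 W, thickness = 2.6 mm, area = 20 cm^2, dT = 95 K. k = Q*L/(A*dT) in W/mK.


k = 81*2.6/1000/(20/10000*95) = 1.11 W/mK

1.11


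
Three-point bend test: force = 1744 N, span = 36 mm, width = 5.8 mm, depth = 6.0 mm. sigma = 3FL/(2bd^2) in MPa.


sigma = 3*1744*36/(2*5.8*6.0^2) = 451.0 MPa

451.0


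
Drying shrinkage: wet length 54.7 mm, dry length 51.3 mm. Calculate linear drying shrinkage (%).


DS = (54.7 - 51.3) / 54.7 * 100 = 6.22%

6.22


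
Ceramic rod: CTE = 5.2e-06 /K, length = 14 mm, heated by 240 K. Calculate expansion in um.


dL = 5.2e-06 * 14 * 240 * 1000 = 17.472 um

17.472


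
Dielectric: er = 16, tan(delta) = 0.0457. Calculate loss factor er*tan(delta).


Loss = 16 * 0.0457 = 0.731

0.731


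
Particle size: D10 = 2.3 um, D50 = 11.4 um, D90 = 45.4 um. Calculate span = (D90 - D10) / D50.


Span = (45.4 - 2.3) / 11.4 = 43.1 / 11.4 = 3.781

3.781


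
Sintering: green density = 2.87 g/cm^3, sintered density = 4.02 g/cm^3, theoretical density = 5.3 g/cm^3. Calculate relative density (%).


Relative = 4.02 / 5.3 * 100 = 75.8%

75.8


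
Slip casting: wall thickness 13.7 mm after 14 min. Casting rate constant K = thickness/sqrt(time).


K = 13.7 / sqrt(14) = 13.7 / 3.7417 = 3.661 mm/min^0.5

3.661


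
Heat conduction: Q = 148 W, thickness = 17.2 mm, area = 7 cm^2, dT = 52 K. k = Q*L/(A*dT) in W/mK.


k = 148*17.2/1000/(7/10000*52) = 69.93 W/mK

69.93


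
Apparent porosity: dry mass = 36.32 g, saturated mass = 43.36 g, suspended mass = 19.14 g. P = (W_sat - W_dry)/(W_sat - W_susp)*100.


P = (43.36 - 36.32) / (43.36 - 19.14) * 100 = 7.04 / 24.22 * 100 = 29.1%

29.1


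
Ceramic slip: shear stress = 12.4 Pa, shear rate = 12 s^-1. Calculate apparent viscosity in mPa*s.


eta = tau/gamma * 1000 = 12.4/12 * 1000 = 1033.3 mPa*s

1033.3


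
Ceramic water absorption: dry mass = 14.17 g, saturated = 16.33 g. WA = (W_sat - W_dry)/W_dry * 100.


WA = (16.33 - 14.17) / 14.17 * 100 = 15.24%

15.24


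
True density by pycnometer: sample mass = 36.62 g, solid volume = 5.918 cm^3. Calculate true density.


TD = 36.62 / 5.918 = 6.188 g/cm^3

6.188


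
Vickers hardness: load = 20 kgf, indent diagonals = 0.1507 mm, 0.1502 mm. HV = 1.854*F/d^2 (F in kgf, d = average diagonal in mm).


d_avg = (0.1507+0.1502)/2 = 0.15045 mm
HV = 1.854*20/0.15045^2 = 1638

1638


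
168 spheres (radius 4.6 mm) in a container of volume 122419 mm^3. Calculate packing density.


V_sphere = 4/3*pi*4.6^3 = 407.7201 mm^3
Total V = 168*407.7201 = 68496.9768 mm^3
PD = 68496.9768 / 122419 = 0.56

0.56


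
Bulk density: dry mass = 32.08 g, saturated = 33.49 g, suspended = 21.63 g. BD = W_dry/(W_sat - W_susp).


BD = 32.08 / (33.49 - 21.63) = 32.08 / 11.86 = 2.705 g/cm^3

2.705


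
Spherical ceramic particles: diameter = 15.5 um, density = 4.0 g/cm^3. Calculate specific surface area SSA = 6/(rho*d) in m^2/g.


SSA = 6 / (4.0 * 15.5) = 0.097 m^2/g

0.097


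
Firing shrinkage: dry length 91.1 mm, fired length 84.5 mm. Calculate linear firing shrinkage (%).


FS = (91.1 - 84.5) / 91.1 * 100 = 7.24%

7.24


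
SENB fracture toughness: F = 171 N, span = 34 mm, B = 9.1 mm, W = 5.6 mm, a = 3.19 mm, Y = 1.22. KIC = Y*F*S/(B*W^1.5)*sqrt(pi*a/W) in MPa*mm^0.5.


KIC = 1.22*171*34/(9.1*5.6^1.5)*sqrt(pi*3.19/5.6) = 78.68

78.68


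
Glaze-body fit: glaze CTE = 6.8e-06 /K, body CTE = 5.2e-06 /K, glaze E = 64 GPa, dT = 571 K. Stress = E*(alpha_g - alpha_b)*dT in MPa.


Stress = 64*1000*(6.8e-06 - 5.2e-06)*571 = 58.5 MPa

58.5


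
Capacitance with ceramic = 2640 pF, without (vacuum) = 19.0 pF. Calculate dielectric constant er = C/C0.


er = 2640 / 19.0 = 138.95

138.95


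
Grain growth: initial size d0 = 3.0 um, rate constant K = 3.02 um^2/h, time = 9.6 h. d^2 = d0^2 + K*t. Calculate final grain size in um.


d^2 = 3.0^2 + 3.02*9.6 = 37.992
d = sqrt(37.992) = 6.16 um

6.16


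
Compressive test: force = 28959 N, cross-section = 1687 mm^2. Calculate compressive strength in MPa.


CS = 28959 / 1687 = 17.2 MPa

17.2


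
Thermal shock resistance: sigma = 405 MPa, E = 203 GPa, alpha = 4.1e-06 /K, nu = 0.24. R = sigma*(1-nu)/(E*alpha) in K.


R = 405*(1-0.24)/(203*1000*4.1e-06) = 370 K

370


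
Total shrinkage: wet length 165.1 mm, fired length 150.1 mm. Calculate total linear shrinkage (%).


TS = (165.1 - 150.1) / 165.1 * 100 = 9.09%

9.09


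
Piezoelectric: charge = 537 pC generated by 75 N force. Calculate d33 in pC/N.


d33 = 537 / 75 = 7.2 pC/N

7.2


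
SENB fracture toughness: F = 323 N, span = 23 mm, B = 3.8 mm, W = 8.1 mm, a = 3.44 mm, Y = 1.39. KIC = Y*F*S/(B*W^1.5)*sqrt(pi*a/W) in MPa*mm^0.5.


KIC = 1.39*323*23/(3.8*8.1^1.5)*sqrt(pi*3.44/8.1) = 136.16

136.16


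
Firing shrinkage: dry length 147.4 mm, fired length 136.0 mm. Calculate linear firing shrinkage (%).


FS = (147.4 - 136.0) / 147.4 * 100 = 7.73%

7.73


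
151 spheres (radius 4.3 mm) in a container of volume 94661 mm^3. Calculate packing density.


V_sphere = 4/3*pi*4.3^3 = 333.0381 mm^3
Total V = 151*333.0381 = 50288.7531 mm^3
PD = 50288.7531 / 94661 = 0.531

0.531


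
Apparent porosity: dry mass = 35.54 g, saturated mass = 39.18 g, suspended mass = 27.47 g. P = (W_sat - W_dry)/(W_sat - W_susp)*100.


P = (39.18 - 35.54) / (39.18 - 27.47) * 100 = 3.64 / 11.71 * 100 = 31.1%

31.1


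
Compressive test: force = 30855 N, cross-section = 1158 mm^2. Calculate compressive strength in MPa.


CS = 30855 / 1158 = 26.6 MPa

26.6


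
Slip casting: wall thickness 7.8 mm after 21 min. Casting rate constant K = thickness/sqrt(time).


K = 7.8 / sqrt(21) = 7.8 / 4.5826 = 1.702 mm/min^0.5

1.702


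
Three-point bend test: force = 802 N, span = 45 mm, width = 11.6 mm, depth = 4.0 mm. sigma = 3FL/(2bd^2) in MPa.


sigma = 3*802*45/(2*11.6*4.0^2) = 291.7 MPa

291.7


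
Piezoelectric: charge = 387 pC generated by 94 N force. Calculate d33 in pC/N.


d33 = 387 / 94 = 4.1 pC/N

4.1


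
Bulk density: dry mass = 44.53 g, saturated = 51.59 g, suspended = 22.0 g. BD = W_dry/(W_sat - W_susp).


BD = 44.53 / (51.59 - 22.0) = 44.53 / 29.59 = 1.505 g/cm^3

1.505


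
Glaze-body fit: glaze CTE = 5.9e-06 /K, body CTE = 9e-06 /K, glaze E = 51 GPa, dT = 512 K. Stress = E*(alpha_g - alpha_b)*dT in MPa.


Stress = 51*1000*(5.9e-06 - 9e-06)*512 = -80.9 MPa

-80.9


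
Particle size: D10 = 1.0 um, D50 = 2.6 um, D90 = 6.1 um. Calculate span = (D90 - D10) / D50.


Span = (6.1 - 1.0) / 2.6 = 5.1 / 2.6 = 1.962

1.962


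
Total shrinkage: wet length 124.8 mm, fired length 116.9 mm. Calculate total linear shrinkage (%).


TS = (124.8 - 116.9) / 124.8 * 100 = 6.33%

6.33


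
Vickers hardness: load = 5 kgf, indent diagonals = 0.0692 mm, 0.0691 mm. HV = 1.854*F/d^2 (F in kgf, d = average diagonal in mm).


d_avg = (0.0692+0.0691)/2 = 0.06915 mm
HV = 1.854*5/0.06915^2 = 1939

1939


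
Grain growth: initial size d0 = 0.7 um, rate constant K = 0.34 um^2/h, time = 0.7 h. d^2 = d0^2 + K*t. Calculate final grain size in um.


d^2 = 0.7^2 + 0.34*0.7 = 0.728
d = sqrt(0.728) = 0.85 um

0.85


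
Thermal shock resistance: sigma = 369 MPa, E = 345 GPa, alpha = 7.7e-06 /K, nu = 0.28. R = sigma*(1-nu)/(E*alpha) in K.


R = 369*(1-0.28)/(345*1000*7.7e-06) = 100 K

100


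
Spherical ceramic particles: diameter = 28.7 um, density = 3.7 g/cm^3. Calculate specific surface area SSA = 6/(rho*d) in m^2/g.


SSA = 6 / (3.7 * 28.7) = 0.057 m^2/g

0.057


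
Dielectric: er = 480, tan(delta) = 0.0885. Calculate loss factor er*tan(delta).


Loss = 480 * 0.0885 = 42.48

42.48


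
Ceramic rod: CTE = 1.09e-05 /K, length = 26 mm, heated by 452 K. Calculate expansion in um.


dL = 1.09e-05 * 26 * 452 * 1000 = 128.097 um

128.097


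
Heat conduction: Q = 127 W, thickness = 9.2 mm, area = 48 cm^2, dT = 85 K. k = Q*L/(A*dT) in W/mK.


k = 127*9.2/1000/(48/10000*85) = 2.86 W/mK

2.86


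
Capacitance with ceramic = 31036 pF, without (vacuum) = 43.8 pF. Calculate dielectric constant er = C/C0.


er = 31036 / 43.8 = 708.58

708.58


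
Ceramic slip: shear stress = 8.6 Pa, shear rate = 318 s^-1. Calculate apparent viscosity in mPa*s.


eta = tau/gamma * 1000 = 8.6/318 * 1000 = 27.0 mPa*s

27.0


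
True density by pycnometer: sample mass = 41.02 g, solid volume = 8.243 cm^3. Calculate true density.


TD = 41.02 / 8.243 = 4.976 g/cm^3

4.976


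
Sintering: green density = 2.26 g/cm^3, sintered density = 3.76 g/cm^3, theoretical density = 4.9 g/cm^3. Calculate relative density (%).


Relative = 3.76 / 4.9 * 100 = 76.7%

76.7


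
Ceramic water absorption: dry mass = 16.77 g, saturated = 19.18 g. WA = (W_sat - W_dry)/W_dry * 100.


WA = (19.18 - 16.77) / 16.77 * 100 = 14.37%

14.37


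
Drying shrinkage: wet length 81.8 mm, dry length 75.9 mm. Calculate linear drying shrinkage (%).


DS = (81.8 - 75.9) / 81.8 * 100 = 7.21%

7.21


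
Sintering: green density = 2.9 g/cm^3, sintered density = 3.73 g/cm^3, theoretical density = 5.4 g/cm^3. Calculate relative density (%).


Relative = 3.73 / 5.4 * 100 = 69.1%

69.1


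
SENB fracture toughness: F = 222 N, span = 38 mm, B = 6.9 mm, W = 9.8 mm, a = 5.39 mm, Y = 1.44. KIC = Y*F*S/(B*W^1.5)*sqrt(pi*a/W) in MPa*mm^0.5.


KIC = 1.44*222*38/(6.9*9.8^1.5)*sqrt(pi*5.39/9.8) = 75.43

75.43


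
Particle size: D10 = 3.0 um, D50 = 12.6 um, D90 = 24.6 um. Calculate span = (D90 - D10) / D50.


Span = (24.6 - 3.0) / 12.6 = 21.6 / 12.6 = 1.714

1.714


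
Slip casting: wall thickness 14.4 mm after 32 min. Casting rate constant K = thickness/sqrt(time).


K = 14.4 / sqrt(32) = 14.4 / 5.6569 = 2.546 mm/min^0.5

2.546


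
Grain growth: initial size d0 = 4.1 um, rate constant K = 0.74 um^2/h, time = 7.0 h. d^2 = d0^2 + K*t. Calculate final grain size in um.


d^2 = 4.1^2 + 0.74*7.0 = 21.99
d = sqrt(21.99) = 4.69 um

4.69


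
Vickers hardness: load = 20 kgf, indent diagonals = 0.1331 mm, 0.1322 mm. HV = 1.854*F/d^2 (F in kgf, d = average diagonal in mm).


d_avg = (0.1331+0.1322)/2 = 0.13265 mm
HV = 1.854*20/0.13265^2 = 2107

2107


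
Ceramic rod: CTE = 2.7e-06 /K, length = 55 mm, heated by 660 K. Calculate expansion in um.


dL = 2.7e-06 * 55 * 660 * 1000 = 98.01 um

98.01


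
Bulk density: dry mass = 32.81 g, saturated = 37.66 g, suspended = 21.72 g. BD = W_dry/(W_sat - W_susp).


BD = 32.81 / (37.66 - 21.72) = 32.81 / 15.94 = 2.058 g/cm^3

2.058


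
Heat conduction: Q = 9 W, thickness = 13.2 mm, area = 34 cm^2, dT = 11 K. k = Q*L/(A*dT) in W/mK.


k = 9*13.2/1000/(34/10000*11) = 3.18 W/mK

3.18


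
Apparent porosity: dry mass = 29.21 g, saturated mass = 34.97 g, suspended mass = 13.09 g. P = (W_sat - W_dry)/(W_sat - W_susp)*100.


P = (34.97 - 29.21) / (34.97 - 13.09) * 100 = 5.76 / 21.88 * 100 = 26.3%

26.3


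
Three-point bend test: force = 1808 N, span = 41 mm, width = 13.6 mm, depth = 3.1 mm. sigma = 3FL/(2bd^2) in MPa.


sigma = 3*1808*41/(2*13.6*3.1^2) = 850.8 MPa

850.8


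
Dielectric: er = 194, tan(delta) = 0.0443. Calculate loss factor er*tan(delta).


Loss = 194 * 0.0443 = 8.594

8.594


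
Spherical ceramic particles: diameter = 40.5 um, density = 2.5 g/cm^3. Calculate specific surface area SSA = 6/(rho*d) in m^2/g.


SSA = 6 / (2.5 * 40.5) = 0.059 m^2/g

0.059


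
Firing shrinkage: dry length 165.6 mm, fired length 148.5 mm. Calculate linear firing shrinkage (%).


FS = (165.6 - 148.5) / 165.6 * 100 = 10.33%

10.33


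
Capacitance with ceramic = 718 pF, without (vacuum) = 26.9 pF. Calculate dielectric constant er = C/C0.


er = 718 / 26.9 = 26.69

26.69


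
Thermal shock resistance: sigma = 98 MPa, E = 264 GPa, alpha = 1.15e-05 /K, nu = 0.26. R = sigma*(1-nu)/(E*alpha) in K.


R = 98*(1-0.26)/(264*1000*1.15e-05) = 24 K

24


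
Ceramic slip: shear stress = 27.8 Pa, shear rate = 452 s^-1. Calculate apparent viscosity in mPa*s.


eta = tau/gamma * 1000 = 27.8/452 * 1000 = 61.5 mPa*s

61.5


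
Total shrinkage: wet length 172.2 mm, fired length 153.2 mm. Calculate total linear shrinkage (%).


TS = (172.2 - 153.2) / 172.2 * 100 = 11.03%

11.03


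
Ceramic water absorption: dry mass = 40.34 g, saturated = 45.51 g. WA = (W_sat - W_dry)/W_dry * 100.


WA = (45.51 - 40.34) / 40.34 * 100 = 12.82%

12.82


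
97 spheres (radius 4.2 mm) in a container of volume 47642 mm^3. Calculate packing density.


V_sphere = 4/3*pi*4.2^3 = 310.3391 mm^3
Total V = 97*310.3391 = 30102.8927 mm^3
PD = 30102.8927 / 47642 = 0.632

0.632


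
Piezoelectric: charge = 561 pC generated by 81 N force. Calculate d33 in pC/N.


d33 = 561 / 81 = 6.9 pC/N

6.9


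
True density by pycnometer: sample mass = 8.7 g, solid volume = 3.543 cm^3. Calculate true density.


TD = 8.7 / 3.543 = 2.456 g/cm^3

2.456


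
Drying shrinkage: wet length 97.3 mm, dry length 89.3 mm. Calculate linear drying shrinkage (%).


DS = (97.3 - 89.3) / 97.3 * 100 = 8.22%

8.22


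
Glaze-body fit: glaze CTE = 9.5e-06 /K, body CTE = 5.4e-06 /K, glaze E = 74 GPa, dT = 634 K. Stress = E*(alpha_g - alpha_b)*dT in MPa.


Stress = 74*1000*(9.5e-06 - 5.4e-06)*634 = 192.4 MPa

192.4


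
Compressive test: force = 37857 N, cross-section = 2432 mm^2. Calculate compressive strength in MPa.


CS = 37857 / 2432 = 15.6 MPa

15.6


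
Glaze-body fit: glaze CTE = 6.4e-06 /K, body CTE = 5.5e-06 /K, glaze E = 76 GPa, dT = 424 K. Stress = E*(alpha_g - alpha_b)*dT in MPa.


Stress = 76*1000*(6.4e-06 - 5.5e-06)*424 = 29.0 MPa

29.0


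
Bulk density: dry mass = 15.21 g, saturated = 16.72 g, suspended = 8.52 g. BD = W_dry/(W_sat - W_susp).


BD = 15.21 / (16.72 - 8.52) = 15.21 / 8.2 = 1.855 g/cm^3

1.855


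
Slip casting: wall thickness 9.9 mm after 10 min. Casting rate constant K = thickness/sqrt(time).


K = 9.9 / sqrt(10) = 9.9 / 3.1623 = 3.131 mm/min^0.5

3.131


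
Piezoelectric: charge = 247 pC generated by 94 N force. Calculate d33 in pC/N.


d33 = 247 / 94 = 2.6 pC/N

2.6


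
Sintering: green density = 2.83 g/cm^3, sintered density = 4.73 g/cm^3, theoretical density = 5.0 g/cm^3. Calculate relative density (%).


Relative = 4.73 / 5.0 * 100 = 94.6%

94.6


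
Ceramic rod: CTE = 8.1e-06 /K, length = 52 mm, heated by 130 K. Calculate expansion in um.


dL = 8.1e-06 * 52 * 130 * 1000 = 54.756 um

54.756


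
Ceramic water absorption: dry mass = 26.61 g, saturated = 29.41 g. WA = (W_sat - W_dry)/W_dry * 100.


WA = (29.41 - 26.61) / 26.61 * 100 = 10.52%

10.52


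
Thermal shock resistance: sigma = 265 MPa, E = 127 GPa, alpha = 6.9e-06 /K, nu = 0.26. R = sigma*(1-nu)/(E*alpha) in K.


R = 265*(1-0.26)/(127*1000*6.9e-06) = 224 K

224


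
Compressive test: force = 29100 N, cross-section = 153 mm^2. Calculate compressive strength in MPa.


CS = 29100 / 153 = 190.2 MPa

190.2


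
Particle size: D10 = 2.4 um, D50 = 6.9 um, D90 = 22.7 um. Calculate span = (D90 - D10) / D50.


Span = (22.7 - 2.4) / 6.9 = 20.3 / 6.9 = 2.942

2.942


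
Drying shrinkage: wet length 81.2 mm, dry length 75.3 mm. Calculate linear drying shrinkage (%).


DS = (81.2 - 75.3) / 81.2 * 100 = 7.27%

7.27


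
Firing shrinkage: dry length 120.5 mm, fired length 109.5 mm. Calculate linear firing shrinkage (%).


FS = (120.5 - 109.5) / 120.5 * 100 = 9.13%

9.13


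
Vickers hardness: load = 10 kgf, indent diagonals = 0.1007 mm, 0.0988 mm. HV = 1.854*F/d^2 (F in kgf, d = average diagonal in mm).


d_avg = (0.1007+0.0988)/2 = 0.09975 mm
HV = 1.854*10/0.09975^2 = 1863

1863


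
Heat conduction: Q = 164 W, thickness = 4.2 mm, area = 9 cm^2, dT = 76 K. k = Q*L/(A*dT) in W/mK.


k = 164*4.2/1000/(9/10000*76) = 10.07 W/mK

10.07


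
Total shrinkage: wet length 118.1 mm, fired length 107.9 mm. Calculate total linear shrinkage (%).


TS = (118.1 - 107.9) / 118.1 * 100 = 8.64%

8.64


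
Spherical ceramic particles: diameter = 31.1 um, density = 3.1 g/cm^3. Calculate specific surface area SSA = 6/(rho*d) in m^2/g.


SSA = 6 / (3.1 * 31.1) = 0.062 m^2/g

0.062


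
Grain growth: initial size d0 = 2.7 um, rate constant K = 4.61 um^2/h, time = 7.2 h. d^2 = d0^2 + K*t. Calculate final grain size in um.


d^2 = 2.7^2 + 4.61*7.2 = 40.482
d = sqrt(40.482) = 6.36 um

6.36


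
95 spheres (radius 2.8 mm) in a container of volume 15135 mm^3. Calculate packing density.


V_sphere = 4/3*pi*2.8^3 = 91.9523 mm^3
Total V = 95*91.9523 = 8735.4685 mm^3
PD = 8735.4685 / 15135 = 0.577

0.577


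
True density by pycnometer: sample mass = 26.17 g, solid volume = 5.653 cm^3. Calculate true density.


TD = 26.17 / 5.653 = 4.629 g/cm^3

4.629


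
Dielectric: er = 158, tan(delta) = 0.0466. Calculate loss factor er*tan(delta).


Loss = 158 * 0.0466 = 7.363

7.363


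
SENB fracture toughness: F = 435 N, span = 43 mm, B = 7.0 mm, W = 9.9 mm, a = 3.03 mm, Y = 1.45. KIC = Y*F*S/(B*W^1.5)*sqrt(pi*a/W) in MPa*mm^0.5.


KIC = 1.45*435*43/(7.0*9.9^1.5)*sqrt(pi*3.03/9.9) = 121.97

121.97


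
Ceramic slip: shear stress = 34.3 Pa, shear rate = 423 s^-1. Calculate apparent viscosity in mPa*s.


eta = tau/gamma * 1000 = 34.3/423 * 1000 = 81.1 mPa*s

81.1


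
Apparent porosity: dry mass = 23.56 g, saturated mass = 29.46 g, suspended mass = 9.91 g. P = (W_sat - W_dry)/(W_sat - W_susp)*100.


P = (29.46 - 23.56) / (29.46 - 9.91) * 100 = 5.9 / 19.55 * 100 = 30.2%

30.2


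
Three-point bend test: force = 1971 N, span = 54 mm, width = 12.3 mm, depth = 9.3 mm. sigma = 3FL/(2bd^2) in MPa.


sigma = 3*1971*54/(2*12.3*9.3^2) = 150.1 MPa

150.1


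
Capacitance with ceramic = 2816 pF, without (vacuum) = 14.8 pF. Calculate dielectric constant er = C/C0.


er = 2816 / 14.8 = 190.27

190.27


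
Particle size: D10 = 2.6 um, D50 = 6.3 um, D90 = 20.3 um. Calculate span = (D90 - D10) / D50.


Span = (20.3 - 2.6) / 6.3 = 17.7 / 6.3 = 2.81

2.81


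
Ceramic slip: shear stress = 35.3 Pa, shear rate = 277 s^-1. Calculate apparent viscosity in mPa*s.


eta = tau/gamma * 1000 = 35.3/277 * 1000 = 127.4 mPa*s

127.4


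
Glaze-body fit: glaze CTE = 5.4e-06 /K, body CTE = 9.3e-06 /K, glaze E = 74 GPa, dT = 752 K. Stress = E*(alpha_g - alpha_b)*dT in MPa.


Stress = 74*1000*(5.4e-06 - 9.3e-06)*752 = -217.0 MPa

-217.0


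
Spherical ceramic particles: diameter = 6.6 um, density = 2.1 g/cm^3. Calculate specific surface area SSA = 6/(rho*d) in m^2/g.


SSA = 6 / (2.1 * 6.6) = 0.433 m^2/g

0.433


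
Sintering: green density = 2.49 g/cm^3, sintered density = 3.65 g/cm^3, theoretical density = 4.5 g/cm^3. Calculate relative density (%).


Relative = 3.65 / 4.5 * 100 = 81.1%

81.1


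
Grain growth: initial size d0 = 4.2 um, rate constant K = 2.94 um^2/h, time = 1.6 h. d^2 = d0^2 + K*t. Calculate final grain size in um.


d^2 = 4.2^2 + 2.94*1.6 = 22.344
d = sqrt(22.344) = 4.73 um

4.73


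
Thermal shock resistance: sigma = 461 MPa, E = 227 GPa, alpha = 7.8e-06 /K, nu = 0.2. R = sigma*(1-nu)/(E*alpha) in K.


R = 461*(1-0.2)/(227*1000*7.8e-06) = 208 K

208


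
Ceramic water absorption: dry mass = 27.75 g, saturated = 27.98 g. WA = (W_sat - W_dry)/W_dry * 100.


WA = (27.98 - 27.75) / 27.75 * 100 = 0.83%

0.83


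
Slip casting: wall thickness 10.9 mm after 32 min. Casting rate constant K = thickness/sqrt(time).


K = 10.9 / sqrt(32) = 10.9 / 5.6569 = 1.927 mm/min^0.5

1.927


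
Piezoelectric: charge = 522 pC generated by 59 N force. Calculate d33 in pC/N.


d33 = 522 / 59 = 8.8 pC/N

8.8


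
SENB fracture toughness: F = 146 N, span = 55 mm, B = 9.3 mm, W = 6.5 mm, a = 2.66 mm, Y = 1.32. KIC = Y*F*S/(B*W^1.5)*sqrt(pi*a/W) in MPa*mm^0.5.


KIC = 1.32*146*55/(9.3*6.5^1.5)*sqrt(pi*2.66/6.5) = 77.98

77.98


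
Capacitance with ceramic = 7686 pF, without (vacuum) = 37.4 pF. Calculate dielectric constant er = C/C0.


er = 7686 / 37.4 = 205.51

205.51


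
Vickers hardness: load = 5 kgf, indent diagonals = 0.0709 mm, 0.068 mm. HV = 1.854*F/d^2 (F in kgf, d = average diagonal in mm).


d_avg = (0.0709+0.068)/2 = 0.06945 mm
HV = 1.854*5/0.06945^2 = 1922

1922


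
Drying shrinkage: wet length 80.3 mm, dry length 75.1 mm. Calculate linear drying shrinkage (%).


DS = (80.3 - 75.1) / 80.3 * 100 = 6.48%

6.48


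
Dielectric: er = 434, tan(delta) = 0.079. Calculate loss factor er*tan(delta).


Loss = 434 * 0.079 = 34.286

34.286


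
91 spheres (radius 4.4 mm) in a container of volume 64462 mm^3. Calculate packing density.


V_sphere = 4/3*pi*4.4^3 = 356.8179 mm^3
Total V = 91*356.8179 = 32470.4289 mm^3
PD = 32470.4289 / 64462 = 0.504

0.504


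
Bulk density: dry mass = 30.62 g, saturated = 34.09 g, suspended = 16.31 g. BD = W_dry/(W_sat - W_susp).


BD = 30.62 / (34.09 - 16.31) = 30.62 / 17.78 = 1.722 g/cm^3

1.722


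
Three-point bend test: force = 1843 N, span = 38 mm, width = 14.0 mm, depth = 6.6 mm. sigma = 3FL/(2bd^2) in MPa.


sigma = 3*1843*38/(2*14.0*6.6^2) = 172.3 MPa

172.3


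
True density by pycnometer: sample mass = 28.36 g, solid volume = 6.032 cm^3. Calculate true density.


TD = 28.36 / 6.032 = 4.702 g/cm^3

4.702


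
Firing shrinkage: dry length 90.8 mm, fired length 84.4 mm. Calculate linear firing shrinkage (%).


FS = (90.8 - 84.4) / 90.8 * 100 = 7.05%

7.05


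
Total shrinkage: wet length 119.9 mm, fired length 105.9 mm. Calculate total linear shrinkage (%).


TS = (119.9 - 105.9) / 119.9 * 100 = 11.68%

11.68


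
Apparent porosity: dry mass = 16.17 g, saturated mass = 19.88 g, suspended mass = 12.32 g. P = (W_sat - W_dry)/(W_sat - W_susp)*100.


P = (19.88 - 16.17) / (19.88 - 12.32) * 100 = 3.71 / 7.56 * 100 = 49.1%

49.1


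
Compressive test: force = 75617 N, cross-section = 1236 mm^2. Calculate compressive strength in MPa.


CS = 75617 / 1236 = 61.2 MPa

61.2


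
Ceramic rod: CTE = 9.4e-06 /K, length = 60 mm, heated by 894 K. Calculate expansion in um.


dL = 9.4e-06 * 60 * 894 * 1000 = 504.216 um

504.216


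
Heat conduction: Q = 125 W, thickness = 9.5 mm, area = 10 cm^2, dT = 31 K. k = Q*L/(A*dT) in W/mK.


k = 125*9.5/1000/(10/10000*31) = 38.31 W/mK

38.31


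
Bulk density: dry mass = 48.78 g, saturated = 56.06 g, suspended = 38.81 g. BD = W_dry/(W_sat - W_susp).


BD = 48.78 / (56.06 - 38.81) = 48.78 / 17.25 = 2.828 g/cm^3

2.828


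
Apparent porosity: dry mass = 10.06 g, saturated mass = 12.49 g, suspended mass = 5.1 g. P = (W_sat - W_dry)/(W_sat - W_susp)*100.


P = (12.49 - 10.06) / (12.49 - 5.1) * 100 = 2.43 / 7.39 * 100 = 32.9%

32.9


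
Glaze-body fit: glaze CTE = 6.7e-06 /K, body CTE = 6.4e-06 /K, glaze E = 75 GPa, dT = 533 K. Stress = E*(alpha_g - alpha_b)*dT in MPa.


Stress = 75*1000*(6.7e-06 - 6.4e-06)*533 = 12.0 MPa

12.0


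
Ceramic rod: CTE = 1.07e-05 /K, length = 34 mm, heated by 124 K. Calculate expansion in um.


dL = 1.07e-05 * 34 * 124 * 1000 = 45.111 um

45.111


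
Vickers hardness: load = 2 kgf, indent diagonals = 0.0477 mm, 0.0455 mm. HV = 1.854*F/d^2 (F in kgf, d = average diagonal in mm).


d_avg = (0.0477+0.0455)/2 = 0.0466 mm
HV = 1.854*2/0.0466^2 = 1708

1708


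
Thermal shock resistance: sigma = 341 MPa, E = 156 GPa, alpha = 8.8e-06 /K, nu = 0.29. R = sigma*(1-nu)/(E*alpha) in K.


R = 341*(1-0.29)/(156*1000*8.8e-06) = 176 K

176


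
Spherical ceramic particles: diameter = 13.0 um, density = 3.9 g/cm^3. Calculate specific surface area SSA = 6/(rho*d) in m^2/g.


SSA = 6 / (3.9 * 13.0) = 0.118 m^2/g

0.118


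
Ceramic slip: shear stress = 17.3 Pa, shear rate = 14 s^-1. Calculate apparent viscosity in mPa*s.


eta = tau/gamma * 1000 = 17.3/14 * 1000 = 1235.7 mPa*s

1235.7


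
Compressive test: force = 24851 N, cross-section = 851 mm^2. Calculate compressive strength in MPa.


CS = 24851 / 851 = 29.2 MPa

29.2


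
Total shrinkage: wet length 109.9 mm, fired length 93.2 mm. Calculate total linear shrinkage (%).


TS = (109.9 - 93.2) / 109.9 * 100 = 15.2%

15.2


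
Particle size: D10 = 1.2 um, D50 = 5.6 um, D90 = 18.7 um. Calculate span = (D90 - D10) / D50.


Span = (18.7 - 1.2) / 5.6 = 17.5 / 5.6 = 3.125

3.125


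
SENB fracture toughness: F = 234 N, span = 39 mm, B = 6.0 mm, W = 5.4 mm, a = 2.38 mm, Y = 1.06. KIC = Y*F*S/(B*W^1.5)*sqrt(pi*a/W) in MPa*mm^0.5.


KIC = 1.06*234*39/(6.0*5.4^1.5)*sqrt(pi*2.38/5.4) = 151.19

151.19


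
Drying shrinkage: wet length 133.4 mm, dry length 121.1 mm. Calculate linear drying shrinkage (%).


DS = (133.4 - 121.1) / 133.4 * 100 = 9.22%

9.22


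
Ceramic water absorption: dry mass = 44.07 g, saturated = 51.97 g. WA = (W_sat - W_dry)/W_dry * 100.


WA = (51.97 - 44.07) / 44.07 * 100 = 17.93%

17.93


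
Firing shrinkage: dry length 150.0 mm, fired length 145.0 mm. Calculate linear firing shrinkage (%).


FS = (150.0 - 145.0) / 150.0 * 100 = 3.33%

3.33


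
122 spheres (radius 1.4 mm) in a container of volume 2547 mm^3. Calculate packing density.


V_sphere = 4/3*pi*1.4^3 = 11.494 mm^3
Total V = 122*11.494 = 1402.268 mm^3
PD = 1402.268 / 2547 = 0.551

0.551


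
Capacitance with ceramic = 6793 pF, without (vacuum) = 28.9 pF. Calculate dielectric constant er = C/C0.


er = 6793 / 28.9 = 235.05

235.05


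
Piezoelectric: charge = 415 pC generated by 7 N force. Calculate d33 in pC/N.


d33 = 415 / 7 = 59.3 pC/N

59.3
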